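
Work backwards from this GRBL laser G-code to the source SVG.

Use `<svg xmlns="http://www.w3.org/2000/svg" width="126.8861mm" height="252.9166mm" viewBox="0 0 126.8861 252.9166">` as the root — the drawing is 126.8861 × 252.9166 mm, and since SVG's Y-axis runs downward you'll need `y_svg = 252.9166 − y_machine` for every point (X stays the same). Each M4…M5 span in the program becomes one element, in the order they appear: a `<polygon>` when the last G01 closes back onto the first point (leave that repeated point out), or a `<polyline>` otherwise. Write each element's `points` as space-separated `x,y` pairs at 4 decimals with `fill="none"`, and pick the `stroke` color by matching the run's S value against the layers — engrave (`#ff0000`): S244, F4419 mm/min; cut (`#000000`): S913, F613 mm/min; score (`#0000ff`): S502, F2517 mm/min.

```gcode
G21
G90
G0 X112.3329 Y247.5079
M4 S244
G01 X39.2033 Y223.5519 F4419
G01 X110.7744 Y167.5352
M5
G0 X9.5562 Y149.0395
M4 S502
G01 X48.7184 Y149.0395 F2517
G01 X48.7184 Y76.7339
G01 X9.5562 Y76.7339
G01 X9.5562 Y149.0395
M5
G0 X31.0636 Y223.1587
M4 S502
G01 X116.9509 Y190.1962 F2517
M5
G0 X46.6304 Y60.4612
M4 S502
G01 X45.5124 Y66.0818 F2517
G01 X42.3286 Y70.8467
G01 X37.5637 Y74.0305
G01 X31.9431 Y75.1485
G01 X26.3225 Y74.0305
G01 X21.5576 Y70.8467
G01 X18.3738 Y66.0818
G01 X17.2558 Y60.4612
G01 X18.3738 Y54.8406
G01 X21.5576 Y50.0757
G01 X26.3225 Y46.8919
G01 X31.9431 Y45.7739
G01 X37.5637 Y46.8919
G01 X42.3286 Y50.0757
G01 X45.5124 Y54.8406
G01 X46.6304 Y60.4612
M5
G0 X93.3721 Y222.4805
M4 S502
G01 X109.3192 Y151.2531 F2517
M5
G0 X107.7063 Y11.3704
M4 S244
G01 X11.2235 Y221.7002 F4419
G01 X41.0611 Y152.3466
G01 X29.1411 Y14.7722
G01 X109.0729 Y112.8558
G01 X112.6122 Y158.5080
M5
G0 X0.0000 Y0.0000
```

<svg xmlns="http://www.w3.org/2000/svg" width="126.8861mm" height="252.9166mm" viewBox="0 0 126.8861 252.9166">
  <polyline points="112.3329,5.4087 39.2033,29.3647 110.7744,85.3814" fill="none" stroke="#ff0000"/>
  <polygon points="9.5562,103.8771 48.7184,103.8771 48.7184,176.1827 9.5562,176.1827" fill="none" stroke="#0000ff"/>
  <polyline points="31.0636,29.7579 116.9509,62.7204" fill="none" stroke="#0000ff"/>
  <polygon points="46.6304,192.4554 45.5124,186.8348 42.3286,182.0699 37.5637,178.8861 31.9431,177.7681 26.3225,178.8861 21.5576,182.0699 18.3738,186.8348 17.2558,192.4554 18.3738,198.0760 21.5576,202.8409 26.3225,206.0247 31.9431,207.1427 37.5637,206.0247 42.3286,202.8409 45.5124,198.0760" fill="none" stroke="#0000ff"/>
  <polyline points="93.3721,30.4361 109.3192,101.6635" fill="none" stroke="#0000ff"/>
  <polyline points="107.7063,241.5462 11.2235,31.2164 41.0611,100.5700 29.1411,238.1444 109.0729,140.0608 112.6122,94.4086" fill="none" stroke="#ff0000"/>
</svg>

y_svg = 252.9166 − y_m.

[1] S244→`#ff0000` (engrave); open run; points: 112.3329,5.4087 39.2033,29.3647 110.7744,85.3814

[2] S502→`#0000ff` (score); closed run; points: 9.5562,103.8771 48.7184,103.8771 48.7184,176.1827 9.5562,176.1827

[3] S502→`#0000ff` (score); open run; points: 31.0636,29.7579 116.9509,62.7204

[4] S502→`#0000ff` (score); closed run; points: 46.6304,192.4554 45.5124,186.8348 42.3286,182.0699 37.5637,178.8861 31.9431,177.7681 26.3225,178.8861 21.5576,182.0699 18.3738,186.8348 17.2558,192.4554 18.3738,198.0760 21.5576,202.8409 26.3225,206.0247 31.9431,207.1427 37.5637,206.0247 42.3286,202.8409 45.5124,198.0760

[5] S502→`#0000ff` (score); open run; points: 93.3721,30.4361 109.3192,101.6635

[6] S244→`#ff0000` (engrave); open run; points: 107.7063,241.5462 11.2235,31.2164 41.0611,100.5700 29.1411,238.1444 109.0729,140.0608 112.6122,94.4086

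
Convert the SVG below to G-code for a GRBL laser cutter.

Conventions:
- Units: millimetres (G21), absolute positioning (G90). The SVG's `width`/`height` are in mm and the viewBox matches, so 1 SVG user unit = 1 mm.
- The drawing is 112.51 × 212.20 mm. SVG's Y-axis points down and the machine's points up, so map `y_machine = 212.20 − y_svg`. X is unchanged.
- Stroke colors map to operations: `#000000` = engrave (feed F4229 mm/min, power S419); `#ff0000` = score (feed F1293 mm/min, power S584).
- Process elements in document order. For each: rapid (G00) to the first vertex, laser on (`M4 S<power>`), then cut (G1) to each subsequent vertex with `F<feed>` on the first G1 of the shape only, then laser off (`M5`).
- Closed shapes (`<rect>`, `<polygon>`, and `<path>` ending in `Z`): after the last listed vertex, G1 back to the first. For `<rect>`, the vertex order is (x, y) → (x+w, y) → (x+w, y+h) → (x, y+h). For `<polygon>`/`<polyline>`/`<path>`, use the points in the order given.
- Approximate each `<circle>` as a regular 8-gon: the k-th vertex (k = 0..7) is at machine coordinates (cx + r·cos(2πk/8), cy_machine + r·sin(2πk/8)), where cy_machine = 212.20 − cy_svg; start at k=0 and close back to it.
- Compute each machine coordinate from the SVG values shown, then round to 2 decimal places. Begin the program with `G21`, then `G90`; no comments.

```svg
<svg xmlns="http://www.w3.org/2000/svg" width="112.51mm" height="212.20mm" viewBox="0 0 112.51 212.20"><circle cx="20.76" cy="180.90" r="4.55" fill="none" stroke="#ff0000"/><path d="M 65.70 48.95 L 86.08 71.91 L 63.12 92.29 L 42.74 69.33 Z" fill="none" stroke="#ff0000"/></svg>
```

viewBox `0 0 112.51 212.20` with mm width/height → 1 unit = 1 mm. Flip: y_m = 212.20 − y_svg.

**Shape 1** — `<circle>` circle, stroke `#ff0000` → score (S584, F1293). Machine vertices: (25.31,31.30) → (23.98,34.52) → (20.76,35.85) → (17.54,34.52) → (16.21,31.30) → (17.54,28.08) → (20.76,26.75) → (23.98,28.08) → (25.31,31.30). Closed: final G1 returns to the first vertex.

**Shape 2** — `<path>` regular polygon, stroke `#ff0000` → score (S584, F1293). Machine vertices: (65.70,163.25) → (86.08,140.29) → (63.12,119.91) → (42.74,142.87) → (65.70,163.25). Closed: final G1 returns to the first vertex.

G21
G90
G00 X25.31 Y31.30
M4 S584
G1 X23.98 Y34.52 F1293
G1 X20.76 Y35.85
G1 X17.54 Y34.52
G1 X16.21 Y31.30
G1 X17.54 Y28.08
G1 X20.76 Y26.75
G1 X23.98 Y28.08
G1 X25.31 Y31.30
M5
G00 X65.70 Y163.25
M4 S584
G1 X86.08 Y140.29 F1293
G1 X63.12 Y119.91
G1 X42.74 Y142.87
G1 X65.70 Y163.25
M5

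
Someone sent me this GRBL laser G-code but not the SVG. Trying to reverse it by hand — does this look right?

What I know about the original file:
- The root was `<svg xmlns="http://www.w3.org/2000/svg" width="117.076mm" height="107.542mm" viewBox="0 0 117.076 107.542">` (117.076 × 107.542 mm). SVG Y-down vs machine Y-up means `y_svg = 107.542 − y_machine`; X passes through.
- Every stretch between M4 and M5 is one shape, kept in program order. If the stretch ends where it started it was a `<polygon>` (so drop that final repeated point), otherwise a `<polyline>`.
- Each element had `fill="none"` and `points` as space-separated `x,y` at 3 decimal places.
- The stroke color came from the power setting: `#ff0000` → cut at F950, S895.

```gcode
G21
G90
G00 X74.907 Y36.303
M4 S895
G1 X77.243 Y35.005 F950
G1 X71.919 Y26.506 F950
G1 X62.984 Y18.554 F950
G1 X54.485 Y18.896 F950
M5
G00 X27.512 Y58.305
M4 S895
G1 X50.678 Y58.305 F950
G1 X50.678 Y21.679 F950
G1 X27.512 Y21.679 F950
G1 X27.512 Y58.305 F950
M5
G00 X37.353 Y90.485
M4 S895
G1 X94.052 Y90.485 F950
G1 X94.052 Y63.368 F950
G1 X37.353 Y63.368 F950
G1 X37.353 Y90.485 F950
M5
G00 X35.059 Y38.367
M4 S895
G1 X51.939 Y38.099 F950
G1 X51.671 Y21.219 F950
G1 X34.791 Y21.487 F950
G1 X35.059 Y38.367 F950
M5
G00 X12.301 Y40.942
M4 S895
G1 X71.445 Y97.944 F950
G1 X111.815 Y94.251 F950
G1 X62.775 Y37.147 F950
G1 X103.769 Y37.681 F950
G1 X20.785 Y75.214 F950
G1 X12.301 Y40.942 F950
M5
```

<svg xmlns="http://www.w3.org/2000/svg" width="117.076mm" height="107.542mm" viewBox="0 0 117.076 107.542">
  <polyline points="74.907,71.239 77.243,72.537 71.919,81.036 62.984,88.988 54.485,88.646" fill="none" stroke="#ff0000"/>
  <polygon points="27.512,49.237 50.678,49.237 50.678,85.863 27.512,85.863" fill="none" stroke="#ff0000"/>
  <polygon points="37.353,17.057 94.052,17.057 94.052,44.174 37.353,44.174" fill="none" stroke="#ff0000"/>
  <polygon points="35.059,69.175 51.939,69.443 51.671,86.323 34.791,86.055" fill="none" stroke="#ff0000"/>
  <polygon points="12.301,66.600 71.445,9.598 111.815,13.291 62.775,70.395 103.769,69.861 20.785,32.328" fill="none" stroke="#ff0000"/>
</svg>

y_svg = 107.542 − y_m. Every run uses S895, so all elements get stroke `#ff0000` (cut).

[1] open run; points: 74.907,71.239 77.243,72.537 71.919,81.036 62.984,88.988 54.485,88.646

[2] closed run; points: 27.512,49.237 50.678,49.237 50.678,85.863 27.512,85.863

[3] closed run; points: 37.353,17.057 94.052,17.057 94.052,44.174 37.353,44.174

[4] closed run; points: 35.059,69.175 51.939,69.443 51.671,86.323 34.791,86.055

[5] closed run; points: 12.301,66.600 71.445,9.598 111.815,13.291 62.775,70.395 103.769,69.861 20.785,32.328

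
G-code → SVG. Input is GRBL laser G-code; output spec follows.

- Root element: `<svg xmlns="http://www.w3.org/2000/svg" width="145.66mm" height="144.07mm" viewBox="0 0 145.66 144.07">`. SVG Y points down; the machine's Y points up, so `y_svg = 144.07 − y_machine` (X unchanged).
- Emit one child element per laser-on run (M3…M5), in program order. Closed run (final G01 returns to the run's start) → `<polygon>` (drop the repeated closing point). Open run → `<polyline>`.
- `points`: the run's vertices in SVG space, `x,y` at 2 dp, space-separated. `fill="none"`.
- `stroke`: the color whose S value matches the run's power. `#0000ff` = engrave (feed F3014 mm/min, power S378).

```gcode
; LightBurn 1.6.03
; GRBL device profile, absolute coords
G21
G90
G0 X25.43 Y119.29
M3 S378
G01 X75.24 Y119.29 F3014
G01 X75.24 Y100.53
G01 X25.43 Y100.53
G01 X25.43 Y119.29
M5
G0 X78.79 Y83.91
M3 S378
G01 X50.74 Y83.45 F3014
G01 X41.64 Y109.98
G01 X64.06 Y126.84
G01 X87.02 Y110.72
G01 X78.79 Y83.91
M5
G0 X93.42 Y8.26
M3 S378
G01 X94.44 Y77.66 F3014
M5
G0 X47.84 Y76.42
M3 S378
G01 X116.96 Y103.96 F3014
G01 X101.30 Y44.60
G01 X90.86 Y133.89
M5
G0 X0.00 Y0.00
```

<svg xmlns="http://www.w3.org/2000/svg" width="145.66mm" height="144.07mm" viewBox="0 0 145.66 144.07">
  <polygon points="25.43,24.78 75.24,24.78 75.24,43.54 25.43,43.54" fill="none" stroke="#0000ff"/>
  <polygon points="78.79,60.16 50.74,60.62 41.64,34.09 64.06,17.23 87.02,33.35" fill="none" stroke="#0000ff"/>
  <polyline points="93.42,135.81 94.44,66.41" fill="none" stroke="#0000ff"/>
  <polyline points="47.84,67.65 116.96,40.11 101.30,99.47 90.86,10.18" fill="none" stroke="#0000ff"/>
</svg>

y_svg = 144.07 − y_m. Every run uses S378, so all elements get stroke `#0000ff` (engrave).

[1] closed run; points: 25.43,24.78 75.24,24.78 75.24,43.54 25.43,43.54

[2] closed run; points: 78.79,60.16 50.74,60.62 41.64,34.09 64.06,17.23 87.02,33.35

[3] open run; points: 93.42,135.81 94.44,66.41

[4] open run; points: 47.84,67.65 116.96,40.11 101.30,99.47 90.86,10.18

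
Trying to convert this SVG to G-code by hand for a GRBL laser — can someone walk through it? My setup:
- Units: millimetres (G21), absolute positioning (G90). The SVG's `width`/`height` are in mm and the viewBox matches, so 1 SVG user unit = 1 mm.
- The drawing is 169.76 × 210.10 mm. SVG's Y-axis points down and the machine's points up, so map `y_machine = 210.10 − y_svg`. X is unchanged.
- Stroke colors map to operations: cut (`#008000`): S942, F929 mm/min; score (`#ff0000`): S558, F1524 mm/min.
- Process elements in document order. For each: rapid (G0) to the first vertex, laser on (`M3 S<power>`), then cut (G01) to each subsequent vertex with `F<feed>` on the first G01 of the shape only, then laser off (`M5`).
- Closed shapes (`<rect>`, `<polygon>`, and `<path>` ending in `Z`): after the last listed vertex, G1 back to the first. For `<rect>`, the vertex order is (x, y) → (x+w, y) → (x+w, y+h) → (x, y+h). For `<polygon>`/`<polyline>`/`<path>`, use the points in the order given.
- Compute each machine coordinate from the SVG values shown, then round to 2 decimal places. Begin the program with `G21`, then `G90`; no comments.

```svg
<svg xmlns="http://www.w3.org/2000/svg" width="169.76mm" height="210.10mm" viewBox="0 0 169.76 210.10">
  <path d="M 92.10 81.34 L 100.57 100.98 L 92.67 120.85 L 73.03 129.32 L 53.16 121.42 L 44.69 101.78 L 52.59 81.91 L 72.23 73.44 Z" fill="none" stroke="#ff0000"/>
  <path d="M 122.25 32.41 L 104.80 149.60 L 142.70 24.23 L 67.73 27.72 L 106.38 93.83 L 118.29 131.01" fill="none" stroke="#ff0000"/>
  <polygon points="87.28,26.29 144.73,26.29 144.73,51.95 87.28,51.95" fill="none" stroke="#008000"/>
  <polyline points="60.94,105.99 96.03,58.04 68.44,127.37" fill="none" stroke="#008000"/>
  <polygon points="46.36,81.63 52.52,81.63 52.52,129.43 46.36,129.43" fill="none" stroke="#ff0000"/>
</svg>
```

viewBox `0 0 169.76 210.10` with mm width/height → 1 unit = 1 mm. Flip: y_m = 210.10 − y_svg.

**Shape 1** — `<path>` regular polygon, stroke `#ff0000` → score (S558, F1524). Machine vertices: (92.10,128.76) → (100.57,109.12) → (92.67,89.25) → (73.03,80.78) → (53.16,88.68) → (44.69,108.32) → (52.59,128.19) → (72.23,136.66) → (92.10,128.76). Closed: final G1 returns to the first vertex.

**Shape 2** — `<path>` open polyline, stroke `#ff0000` → score (S558, F1524). Machine vertices: (122.25,177.69) → (104.80,60.50) → (142.70,185.87) → (67.73,182.38) → (106.38,116.27) → (118.29,79.09). Open path.

**Shape 3** — `<polygon>` rectangle, stroke `#008000` → cut (S942, F929). Machine vertices: (87.28,183.81) → (144.73,183.81) → (144.73,158.15) → (87.28,158.15) → (87.28,183.81). Closed: final G1 returns to the first vertex.

**Shape 4** — `<polyline>` open polyline, stroke `#008000` → cut (S942, F929). Machine vertices: (60.94,104.11) → (96.03,152.06) → (68.44,82.73). Open path.

**Shape 5** — `<polygon>` rectangle, stroke `#ff0000` → score (S558, F1524). Machine vertices: (46.36,128.47) → (52.52,128.47) → (52.52,80.67) → (46.36,80.67) → (46.36,128.47). Closed: final G1 returns to the first vertex.

G21
G90
G0 X92.10 Y128.76
M3 S558
G01 X100.57 Y109.12 F1524
G01 X92.67 Y89.25
G01 X73.03 Y80.78
G01 X53.16 Y88.68
G01 X44.69 Y108.32
G01 X52.59 Y128.19
G01 X72.23 Y136.66
G01 X92.10 Y128.76
M5
G0 X122.25 Y177.69
M3 S558
G01 X104.80 Y60.50 F1524
G01 X142.70 Y185.87
G01 X67.73 Y182.38
G01 X106.38 Y116.27
G01 X118.29 Y79.09
M5
G0 X87.28 Y183.81
M3 S942
G01 X144.73 Y183.81 F929
G01 X144.73 Y158.15
G01 X87.28 Y158.15
G01 X87.28 Y183.81
M5
G0 X60.94 Y104.11
M3 S942
G01 X96.03 Y152.06 F929
G01 X68.44 Y82.73
M5
G0 X46.36 Y128.47
M3 S558
G01 X52.52 Y128.47 F1524
G01 X52.52 Y80.67
G01 X46.36 Y80.67
G01 X46.36 Y128.47
M5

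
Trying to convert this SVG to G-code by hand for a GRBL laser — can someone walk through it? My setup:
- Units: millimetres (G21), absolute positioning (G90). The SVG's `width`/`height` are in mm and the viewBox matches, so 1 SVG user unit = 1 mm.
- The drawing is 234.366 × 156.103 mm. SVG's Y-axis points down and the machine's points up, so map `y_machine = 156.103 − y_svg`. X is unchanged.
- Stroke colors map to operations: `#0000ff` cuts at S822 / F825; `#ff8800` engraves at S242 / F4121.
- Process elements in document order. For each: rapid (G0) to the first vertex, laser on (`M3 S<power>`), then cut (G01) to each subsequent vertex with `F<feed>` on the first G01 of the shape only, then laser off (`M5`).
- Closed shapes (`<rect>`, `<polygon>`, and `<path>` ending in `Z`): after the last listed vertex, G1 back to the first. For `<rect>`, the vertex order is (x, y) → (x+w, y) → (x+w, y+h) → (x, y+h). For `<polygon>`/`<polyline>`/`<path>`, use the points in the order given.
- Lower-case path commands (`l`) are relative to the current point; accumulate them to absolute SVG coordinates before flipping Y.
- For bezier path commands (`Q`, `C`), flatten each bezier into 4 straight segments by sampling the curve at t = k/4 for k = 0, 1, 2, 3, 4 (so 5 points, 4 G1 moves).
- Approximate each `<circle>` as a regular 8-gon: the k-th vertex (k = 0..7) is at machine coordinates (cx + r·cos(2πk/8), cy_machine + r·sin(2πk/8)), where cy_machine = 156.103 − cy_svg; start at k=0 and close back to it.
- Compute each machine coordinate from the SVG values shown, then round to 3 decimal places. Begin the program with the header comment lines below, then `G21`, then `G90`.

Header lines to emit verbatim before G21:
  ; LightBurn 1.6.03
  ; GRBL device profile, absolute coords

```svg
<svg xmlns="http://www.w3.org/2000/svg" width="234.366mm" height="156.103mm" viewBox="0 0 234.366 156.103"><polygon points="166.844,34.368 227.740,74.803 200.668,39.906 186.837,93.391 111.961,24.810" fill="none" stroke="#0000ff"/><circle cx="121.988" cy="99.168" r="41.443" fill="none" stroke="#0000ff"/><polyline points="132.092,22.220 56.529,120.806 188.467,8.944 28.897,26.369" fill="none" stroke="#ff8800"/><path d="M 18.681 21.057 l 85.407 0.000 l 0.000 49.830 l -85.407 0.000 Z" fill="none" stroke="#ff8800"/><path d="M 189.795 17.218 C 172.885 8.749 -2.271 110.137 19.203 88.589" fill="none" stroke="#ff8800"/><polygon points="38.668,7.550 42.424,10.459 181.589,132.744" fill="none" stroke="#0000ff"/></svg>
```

viewBox `0 0 234.366 156.103` with mm width/height → 1 unit = 1 mm. Flip: y_m = 156.103 − y_svg.

**Shape 1** — `<polygon>` closed polygon, stroke `#0000ff` → cut (S822, F825). Machine vertices: (166.844,121.735) → (227.740,81.300) → (200.668,116.197) → (186.837,62.712) → (111.961,131.293) → (166.844,121.735). Closed: final G1 returns to the first vertex.

**Shape 2** — `<circle>` circle, stroke `#0000ff` → cut (S822, F825). Machine vertices: (163.431,56.935) → (151.293,86.240) → (121.988,98.378) → (92.683,86.240) → (80.545,56.935) → (92.683,27.630) → (121.988,15.492) → (151.293,27.630) → (163.431,56.935). Closed: final G1 returns to the first vertex.

**Shape 3** — `<polyline>` open polyline, stroke `#ff8800` → engrave (S242, F4121). Machine vertices: (132.092,133.883) → (56.529,35.297) → (188.467,147.159) → (28.897,129.734). Open path.

**Shape 4** — `<path>` rectangle, stroke `#ff8800` → engrave (S242, F4121). Machine vertices: (18.681,135.046) → (104.088,135.046) → (104.088,85.216) → (18.681,85.216) → (18.681,135.046). Closed: final G1 returns to the first vertex.

**Shape 5** — `<path>` cubic bezier, stroke `#ff8800` → engrave (S242, F4121). Control points (SVG): P0=(189.795,17.218), P1=(172.885,8.749), P2=(-2.271,110.137), P3=(19.203,88.589); sampled at t=k/4. Machine vertices: (189.795,138.885) → (152.986,128.276) → (90.105,98.295) → (34.421,70.766) → (19.203,67.514). Open path.

**Shape 6** — `<polygon>` closed polygon, stroke `#0000ff` → cut (S822, F825). Machine vertices: (38.668,148.553) → (42.424,145.644) → (181.589,23.359) → (38.668,148.553). Closed: final G1 returns to the first vertex.

; LightBurn 1.6.03
; GRBL device profile, absolute coords
G21
G90
G0 X166.844 Y121.735
M3 S822
G01 X227.740 Y81.300 F825
G01 X200.668 Y116.197
G01 X186.837 Y62.712
G01 X111.961 Y131.293
G01 X166.844 Y121.735
M5
G0 X163.431 Y56.935
M3 S822
G01 X151.293 Y86.240 F825
G01 X121.988 Y98.378
G01 X92.683 Y86.240
G01 X80.545 Y56.935
G01 X92.683 Y27.630
G01 X121.988 Y15.492
G01 X151.293 Y27.630
G01 X163.431 Y56.935
M5
G0 X132.092 Y133.883
M3 S242
G01 X56.529 Y35.297 F4121
G01 X188.467 Y147.159
G01 X28.897 Y129.734
M5
G0 X18.681 Y135.046
M3 S242
G01 X104.088 Y135.046 F4121
G01 X104.088 Y85.216
G01 X18.681 Y85.216
G01 X18.681 Y135.046
M5
G0 X189.795 Y138.885
M3 S242
G01 X152.986 Y128.276 F4121
G01 X90.105 Y98.295
G01 X34.421 Y70.766
G01 X19.203 Y67.514
M5
G0 X38.668 Y148.553
M3 S822
G01 X42.424 Y145.644 F825
G01 X181.589 Y23.359
G01 X38.668 Y148.553
M5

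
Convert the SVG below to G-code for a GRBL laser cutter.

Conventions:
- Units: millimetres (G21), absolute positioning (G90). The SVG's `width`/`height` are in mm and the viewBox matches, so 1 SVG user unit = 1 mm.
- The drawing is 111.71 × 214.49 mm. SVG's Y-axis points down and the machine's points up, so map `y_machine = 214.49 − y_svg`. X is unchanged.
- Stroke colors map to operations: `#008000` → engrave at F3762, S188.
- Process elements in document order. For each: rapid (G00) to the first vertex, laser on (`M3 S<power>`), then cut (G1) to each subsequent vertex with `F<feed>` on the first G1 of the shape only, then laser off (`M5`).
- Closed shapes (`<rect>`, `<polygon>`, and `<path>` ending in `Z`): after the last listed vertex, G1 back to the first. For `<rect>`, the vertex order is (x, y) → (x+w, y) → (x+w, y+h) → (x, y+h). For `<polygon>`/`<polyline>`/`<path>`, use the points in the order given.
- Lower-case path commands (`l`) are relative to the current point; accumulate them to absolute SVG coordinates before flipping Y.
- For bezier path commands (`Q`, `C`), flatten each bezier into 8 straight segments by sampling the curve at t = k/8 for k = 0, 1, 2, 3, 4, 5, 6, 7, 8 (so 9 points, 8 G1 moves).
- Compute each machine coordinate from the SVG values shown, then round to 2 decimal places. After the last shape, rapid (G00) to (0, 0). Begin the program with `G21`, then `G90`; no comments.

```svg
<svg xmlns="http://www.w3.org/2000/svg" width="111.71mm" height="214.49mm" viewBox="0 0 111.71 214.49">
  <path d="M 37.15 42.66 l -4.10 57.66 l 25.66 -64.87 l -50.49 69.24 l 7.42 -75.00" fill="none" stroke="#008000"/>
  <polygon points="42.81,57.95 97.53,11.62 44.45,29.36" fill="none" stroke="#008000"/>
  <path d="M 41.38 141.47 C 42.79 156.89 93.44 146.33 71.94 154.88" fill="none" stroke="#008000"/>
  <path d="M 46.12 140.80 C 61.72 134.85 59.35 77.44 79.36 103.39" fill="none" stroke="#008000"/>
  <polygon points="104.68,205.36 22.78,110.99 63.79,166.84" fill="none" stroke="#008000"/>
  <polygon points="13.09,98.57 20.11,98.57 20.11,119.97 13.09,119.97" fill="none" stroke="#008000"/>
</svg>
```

1 u = 1 mm; y_m = 214.49 − y.

[1] `<path>` open polyline, #008000→engrave S188 F3762: (37.15,171.83) → (33.05,114.17) → (58.71,179.04) → (8.22,109.80) → (15.64,184.80)

[2] `<polygon>` closed polygon, #008000→engrave S188 F3762: (42.81,156.54) → (97.53,202.87) → (44.45,185.13) → (42.81,156.54) (closed)

[3] `<path>` cubic bezier, #008000→engrave S188 F3762: (41.38,73.02) → (43.98,68.37) → (49.77,65.62) → (57.34,64.26) → (65.25,63.74) → (72.09,63.54) → (76.43,63.14) → (76.86,62.01) → (71.94,59.61)

[4] `<path>` cubic bezier, #008000→engrave S188 F3762: (46.12,73.69) → (51.21,78.07) → (55.08,85.69) → (58.22,94.98) → (61.09,104.36) → (64.16,112.24) → (67.92,117.04) → (72.83,117.19) → (79.36,111.10)

[5] `<polygon>` closed polygon, #008000→engrave S188 F3762: (104.68,9.13) → (22.78,103.50) → (63.79,47.65) → (104.68,9.13) (closed)

[6] `<polygon>` rectangle, #008000→engrave S188 F3762: (13.09,115.92) → (20.11,115.92) → (20.11,94.52) → (13.09,94.52) → (13.09,115.92) (closed)

G21
G90
G00 X37.15 Y171.83
M3 S188
G1 X33.05 Y114.17 F3762
G1 X58.71 Y179.04
G1 X8.22 Y109.80
G1 X15.64 Y184.80
M5
G00 X42.81 Y156.54
M3 S188
G1 X97.53 Y202.87 F3762
G1 X44.45 Y185.13
G1 X42.81 Y156.54
M5
G00 X41.38 Y73.02
M3 S188
G1 X43.98 Y68.37 F3762
G1 X49.77 Y65.62
G1 X57.34 Y64.26
G1 X65.25 Y63.74
G1 X72.09 Y63.54
G1 X76.43 Y63.14
G1 X76.86 Y62.01
G1 X71.94 Y59.61
M5
G00 X46.12 Y73.69
M3 S188
G1 X51.21 Y78.07 F3762
G1 X55.08 Y85.69
G1 X58.22 Y94.98
G1 X61.09 Y104.36
G1 X64.16 Y112.24
G1 X67.92 Y117.04
G1 X72.83 Y117.19
G1 X79.36 Y111.10
M5
G00 X104.68 Y9.13
M3 S188
G1 X22.78 Y103.50 F3762
G1 X63.79 Y47.65
G1 X104.68 Y9.13
M5
G00 X13.09 Y115.92
M3 S188
G1 X20.11 Y115.92 F3762
G1 X20.11 Y94.52
G1 X13.09 Y94.52
G1 X13.09 Y115.92
M5
G00 X0.00 Y0.00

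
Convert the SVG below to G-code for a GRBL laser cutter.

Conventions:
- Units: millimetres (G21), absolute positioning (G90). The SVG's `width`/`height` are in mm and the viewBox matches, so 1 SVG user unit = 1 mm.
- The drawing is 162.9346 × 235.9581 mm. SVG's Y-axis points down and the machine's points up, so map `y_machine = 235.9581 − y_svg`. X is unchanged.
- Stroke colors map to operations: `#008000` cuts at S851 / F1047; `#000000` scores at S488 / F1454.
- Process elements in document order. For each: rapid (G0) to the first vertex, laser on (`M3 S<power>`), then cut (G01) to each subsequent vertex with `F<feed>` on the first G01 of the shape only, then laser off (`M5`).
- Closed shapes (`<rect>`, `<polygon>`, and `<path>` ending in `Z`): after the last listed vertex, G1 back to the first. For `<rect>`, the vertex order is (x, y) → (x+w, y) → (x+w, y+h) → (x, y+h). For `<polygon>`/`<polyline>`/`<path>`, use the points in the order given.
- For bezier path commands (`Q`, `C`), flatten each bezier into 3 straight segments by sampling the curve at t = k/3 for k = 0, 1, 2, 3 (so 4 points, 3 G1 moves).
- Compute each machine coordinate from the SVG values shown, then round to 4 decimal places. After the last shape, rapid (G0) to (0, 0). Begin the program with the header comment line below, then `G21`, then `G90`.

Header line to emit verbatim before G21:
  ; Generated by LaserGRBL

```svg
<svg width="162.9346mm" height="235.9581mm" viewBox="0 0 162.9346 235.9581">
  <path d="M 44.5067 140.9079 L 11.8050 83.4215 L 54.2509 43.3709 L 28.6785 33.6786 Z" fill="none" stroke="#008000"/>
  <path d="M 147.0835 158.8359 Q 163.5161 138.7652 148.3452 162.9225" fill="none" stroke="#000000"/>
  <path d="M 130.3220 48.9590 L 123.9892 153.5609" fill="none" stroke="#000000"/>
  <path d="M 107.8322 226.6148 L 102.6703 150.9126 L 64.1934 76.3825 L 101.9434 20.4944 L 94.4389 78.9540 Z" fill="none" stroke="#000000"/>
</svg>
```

viewBox `0 0 162.9346 235.9581` with mm width/height → 1 unit = 1 mm. Flip: y_m = 235.9581 − y_svg.

**Shape 1** — `<path>` closed polygon, stroke `#008000` → cut (S851, F1047). Machine vertices: (44.5067,95.0502) → (11.8050,152.5366) → (54.2509,192.5872) → (28.6785,202.2795) → (44.5067,95.0502). Closed: final G1 returns to the first vertex.

**Shape 2** — `<path>` quadratic bezier, stroke `#000000` → score (S488, F1454). Control points (SVG): P0=(147.0835,158.8359), P1=(163.5161,138.7652), P2=(148.3452,162.9225); sampled at t=k/3. Machine vertices: (147.0835,77.1222) → (154.5271,85.5884) → (154.9476,84.2262) → (148.3452,73.0356). Open path.

**Shape 3** — `<path>` line segment, stroke `#000000` → score (S488, F1454). Machine vertices: (130.3220,186.9991) → (123.9892,82.3972). Open path.

**Shape 4** — `<path>` closed polygon, stroke `#000000` → score (S488, F1454). Machine vertices: (107.8322,9.3433) → (102.6703,85.0455) → (64.1934,159.5756) → (101.9434,215.4637) → (94.4389,157.0041) → (107.8322,9.3433). Closed: final G1 returns to the first vertex.

; Generated by LaserGRBL
G21
G90
G0 X44.5067 Y95.0502
M3 S851
G01 X11.8050 Y152.5366 F1047
G01 X54.2509 Y192.5872
G01 X28.6785 Y202.2795
G01 X44.5067 Y95.0502
M5
G0 X147.0835 Y77.1222
M3 S488
G01 X154.5271 Y85.5884 F1454
G01 X154.9476 Y84.2262
G01 X148.3452 Y73.0356
M5
G0 X130.3220 Y186.9991
M3 S488
G01 X123.9892 Y82.3972 F1454
M5
G0 X107.8322 Y9.3433
M3 S488
G01 X102.6703 Y85.0455 F1454
G01 X64.1934 Y159.5756
G01 X101.9434 Y215.4637
G01 X94.4389 Y157.0041
G01 X107.8322 Y9.3433
M5
G0 X0.0000 Y0.0000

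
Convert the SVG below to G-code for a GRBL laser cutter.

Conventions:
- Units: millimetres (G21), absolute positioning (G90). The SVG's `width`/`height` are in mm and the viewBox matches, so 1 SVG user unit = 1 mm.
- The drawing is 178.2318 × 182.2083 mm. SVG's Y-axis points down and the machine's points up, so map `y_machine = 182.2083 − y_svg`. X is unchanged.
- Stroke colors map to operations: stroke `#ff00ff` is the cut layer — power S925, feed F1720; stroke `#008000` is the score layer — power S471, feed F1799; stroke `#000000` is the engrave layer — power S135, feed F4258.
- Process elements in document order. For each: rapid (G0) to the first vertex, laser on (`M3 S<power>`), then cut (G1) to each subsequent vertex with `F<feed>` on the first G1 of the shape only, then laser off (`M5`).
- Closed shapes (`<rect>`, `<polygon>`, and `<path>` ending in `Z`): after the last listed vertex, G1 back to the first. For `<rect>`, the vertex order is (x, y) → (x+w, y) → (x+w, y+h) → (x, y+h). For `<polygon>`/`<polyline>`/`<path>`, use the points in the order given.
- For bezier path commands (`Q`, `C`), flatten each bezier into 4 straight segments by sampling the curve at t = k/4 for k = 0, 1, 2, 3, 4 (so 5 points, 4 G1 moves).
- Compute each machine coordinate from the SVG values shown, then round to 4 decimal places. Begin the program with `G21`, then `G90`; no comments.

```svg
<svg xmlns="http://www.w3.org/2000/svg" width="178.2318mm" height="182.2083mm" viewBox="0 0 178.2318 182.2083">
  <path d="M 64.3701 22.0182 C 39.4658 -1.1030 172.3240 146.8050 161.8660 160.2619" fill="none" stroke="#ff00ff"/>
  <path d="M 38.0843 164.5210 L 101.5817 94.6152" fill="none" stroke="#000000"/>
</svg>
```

Since the viewBox matches the mm dimensions, user units are millimetres directly. The only transform is the Y-flip y_m = 182.2083 − y_svg.

Shape 1 is a cubic bezier drawn with `<path>`. Its stroke #ff00ff means cut at S925, F1720. After flipping Y the toolpath is (64.3701,160.1901) → (70.5680,150.2362) → (107.7007,104.7850) → (147.5421,52.4755) → (161.8660,21.9464).

Shape 2 is a line segment drawn with `<path>`. Its stroke #000000 means engrave at S135, F4258. After flipping Y the toolpath is (38.0843,17.6873) → (101.5817,87.5931).

G21
G90
G0 X64.3701 Y160.1901
M3 S925
G1 X70.5680 Y150.2362 F1720
G1 X107.7007 Y104.7850
G1 X147.5421 Y52.4755
G1 X161.8660 Y21.9464
M5
G0 X38.0843 Y17.6873
M3 S135
G1 X101.5817 Y87.5931 F4258
M5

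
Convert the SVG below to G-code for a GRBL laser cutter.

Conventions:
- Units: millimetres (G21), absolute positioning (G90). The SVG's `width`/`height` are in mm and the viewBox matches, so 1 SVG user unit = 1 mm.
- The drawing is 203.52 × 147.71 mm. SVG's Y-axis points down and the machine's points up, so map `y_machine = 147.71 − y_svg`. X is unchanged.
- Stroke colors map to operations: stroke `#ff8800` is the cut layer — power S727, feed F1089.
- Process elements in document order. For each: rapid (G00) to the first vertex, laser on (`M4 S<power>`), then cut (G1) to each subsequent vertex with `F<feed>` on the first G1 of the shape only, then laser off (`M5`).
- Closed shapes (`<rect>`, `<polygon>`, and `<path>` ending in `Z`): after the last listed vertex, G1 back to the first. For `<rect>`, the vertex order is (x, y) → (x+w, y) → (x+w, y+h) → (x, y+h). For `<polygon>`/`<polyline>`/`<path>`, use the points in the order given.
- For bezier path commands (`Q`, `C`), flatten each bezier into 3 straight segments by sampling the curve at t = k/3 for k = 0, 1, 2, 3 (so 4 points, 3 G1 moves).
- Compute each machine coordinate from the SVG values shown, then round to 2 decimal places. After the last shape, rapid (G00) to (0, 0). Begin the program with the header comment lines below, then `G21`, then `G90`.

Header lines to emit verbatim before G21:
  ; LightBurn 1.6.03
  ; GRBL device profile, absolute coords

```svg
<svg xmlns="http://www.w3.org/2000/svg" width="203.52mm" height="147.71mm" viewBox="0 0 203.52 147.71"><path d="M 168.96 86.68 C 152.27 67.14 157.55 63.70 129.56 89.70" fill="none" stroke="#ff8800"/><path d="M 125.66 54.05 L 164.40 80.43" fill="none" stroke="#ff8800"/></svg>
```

; LightBurn 1.6.03
; GRBL device profile, absolute coords
G21
G90
G00 X168.96 Y61.03
M4 S727
G1 X157.55 Y74.71 F1089
G1 X148.51 Y74.69
G1 X129.56 Y58.01
M5
G00 X125.66 Y93.66
M4 S727
G1 X164.40 Y67.28 F1089
M5
G00 X0.00 Y0.00

viewBox `0 0 203.52 147.71` with mm width/height → 1 unit = 1 mm. Flip: y_m = 147.71 − y_svg.

**Shape 1** — `<path>` cubic bezier, stroke `#ff8800` → cut (S727, F1089). Control points (SVG): P0=(168.96,86.68), P1=(152.27,67.14), P2=(157.55,63.70), P3=(129.56,89.70); sampled at t=k/3. Machine vertices: (168.96,61.03) → (157.55,74.71) → (148.51,74.69) → (129.56,58.01). Open path.

**Shape 2** — `<path>` line segment, stroke `#ff8800` → cut (S727, F1089). Machine vertices: (125.66,93.66) → (164.40,67.28). Open path.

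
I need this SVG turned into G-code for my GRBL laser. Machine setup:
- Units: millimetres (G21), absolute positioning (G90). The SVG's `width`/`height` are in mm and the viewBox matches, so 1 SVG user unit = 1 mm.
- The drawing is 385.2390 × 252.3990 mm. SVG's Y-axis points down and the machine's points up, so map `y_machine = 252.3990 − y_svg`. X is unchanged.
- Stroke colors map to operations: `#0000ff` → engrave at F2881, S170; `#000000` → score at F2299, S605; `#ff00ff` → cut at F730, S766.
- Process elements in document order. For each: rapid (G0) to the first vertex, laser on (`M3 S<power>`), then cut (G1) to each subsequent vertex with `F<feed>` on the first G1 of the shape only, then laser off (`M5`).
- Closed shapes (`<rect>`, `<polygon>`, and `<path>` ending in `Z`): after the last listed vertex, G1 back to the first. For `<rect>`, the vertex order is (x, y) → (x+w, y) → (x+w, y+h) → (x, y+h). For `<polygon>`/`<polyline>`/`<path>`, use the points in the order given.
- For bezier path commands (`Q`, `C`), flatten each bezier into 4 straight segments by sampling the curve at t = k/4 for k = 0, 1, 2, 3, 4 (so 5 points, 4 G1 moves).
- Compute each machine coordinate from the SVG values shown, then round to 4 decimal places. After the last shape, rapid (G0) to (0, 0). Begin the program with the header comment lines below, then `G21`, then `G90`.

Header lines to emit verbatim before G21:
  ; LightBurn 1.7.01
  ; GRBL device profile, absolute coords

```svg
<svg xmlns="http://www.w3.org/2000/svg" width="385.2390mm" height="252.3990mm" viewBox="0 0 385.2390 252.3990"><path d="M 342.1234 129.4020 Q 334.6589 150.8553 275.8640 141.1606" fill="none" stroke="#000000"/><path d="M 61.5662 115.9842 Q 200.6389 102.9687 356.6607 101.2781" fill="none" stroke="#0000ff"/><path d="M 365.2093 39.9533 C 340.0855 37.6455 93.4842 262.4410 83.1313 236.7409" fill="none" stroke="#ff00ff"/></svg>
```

Since the viewBox matches the mm dimensions, user units are millimetres directly. The only transform is the Y-flip y_m = 252.3990 − y_svg.

Shape 1 is a quadratic bezier drawn with `<path>`. Its stroke #000000 means score at S605, F2299. After flipping Y the toolpath is (342.1234,122.9970) → (335.1830,114.2171) → (321.8263,109.3307) → (302.0533,108.3378) → (275.8640,111.2384).

Shape 2 is a quadratic bezier drawn with `<path>`. Its stroke #0000ff means engrave at S170, F2881. After flipping Y the toolpath is (61.5662,136.4148) → (132.1619,142.2147) → (204.8762,146.5991) → (279.7091,149.5678) → (356.6607,151.1209).

Shape 3 is a cubic bezier drawn with `<path>`. Its stroke #ff00ff means cut at S766, F730. After flipping Y the toolpath is (365.2093,212.4457) → (311.9914,179.0572) → (218.6312,105.2798) → (128.0406,35.8885) → (83.1313,15.6581).

; LightBurn 1.7.01
; GRBL device profile, absolute coords
G21
G90
G0 X342.1234 Y122.9970
M3 S605
G1 X335.1830 Y114.2171 F2299
G1 X321.8263 Y109.3307
G1 X302.0533 Y108.3378
G1 X275.8640 Y111.2384
M5
G0 X61.5662 Y136.4148
M3 S170
G1 X132.1619 Y142.2147 F2881
G1 X204.8762 Y146.5991
G1 X279.7091 Y149.5678
G1 X356.6607 Y151.1209
M5
G0 X365.2093 Y212.4457
M3 S766
G1 X311.9914 Y179.0572 F730
G1 X218.6312 Y105.2798
G1 X128.0406 Y35.8885
G1 X83.1313 Y15.6581
M5
G0 X0.0000 Y0.0000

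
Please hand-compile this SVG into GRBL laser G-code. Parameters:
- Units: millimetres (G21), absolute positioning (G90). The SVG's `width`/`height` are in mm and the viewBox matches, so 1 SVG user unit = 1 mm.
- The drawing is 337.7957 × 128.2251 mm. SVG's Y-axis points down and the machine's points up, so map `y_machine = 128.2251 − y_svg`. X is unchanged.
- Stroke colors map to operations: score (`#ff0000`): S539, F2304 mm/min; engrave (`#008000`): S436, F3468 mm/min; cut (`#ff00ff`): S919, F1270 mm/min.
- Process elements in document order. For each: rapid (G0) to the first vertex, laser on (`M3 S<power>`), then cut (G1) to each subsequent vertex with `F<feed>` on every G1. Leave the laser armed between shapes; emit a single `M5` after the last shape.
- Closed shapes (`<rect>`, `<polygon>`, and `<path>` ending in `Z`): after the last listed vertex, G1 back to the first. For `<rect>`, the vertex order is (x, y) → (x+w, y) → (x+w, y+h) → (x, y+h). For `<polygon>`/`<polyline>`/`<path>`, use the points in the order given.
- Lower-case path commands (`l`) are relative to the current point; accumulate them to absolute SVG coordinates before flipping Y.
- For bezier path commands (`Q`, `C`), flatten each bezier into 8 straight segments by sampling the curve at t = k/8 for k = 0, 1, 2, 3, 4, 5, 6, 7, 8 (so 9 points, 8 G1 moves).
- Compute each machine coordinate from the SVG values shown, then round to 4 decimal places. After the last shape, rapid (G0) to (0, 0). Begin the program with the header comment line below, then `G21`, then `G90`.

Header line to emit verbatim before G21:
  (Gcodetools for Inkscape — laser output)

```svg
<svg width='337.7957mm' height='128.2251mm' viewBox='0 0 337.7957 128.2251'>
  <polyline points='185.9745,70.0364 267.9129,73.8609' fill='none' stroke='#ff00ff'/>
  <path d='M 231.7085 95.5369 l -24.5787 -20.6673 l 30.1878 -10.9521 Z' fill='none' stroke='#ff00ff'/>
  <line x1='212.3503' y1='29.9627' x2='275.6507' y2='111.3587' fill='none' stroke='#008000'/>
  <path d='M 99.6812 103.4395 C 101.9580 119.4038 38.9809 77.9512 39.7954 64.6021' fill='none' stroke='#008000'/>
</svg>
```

(Gcodetools for Inkscape — laser output)
G21
G90
G0 X185.9745 Y58.1887
M3 S919
G1 X267.9129 Y54.3642 F1270
G0 X231.7085 Y32.6882
M3 S919
G1 X207.1298 Y53.3555 F1270
G1 X237.3176 Y64.3076 F1270
G1 X231.7085 Y32.6882 F1270
G0 X212.3503 Y98.2624
M3 S436
G1 X275.6507 Y16.8664 F3468
G0 X99.6812 Y24.7856
M3 S436
G1 X97.7283 Y21.3234 F3468
G1 X91.1700 Y22.2418 F3468
G1 X81.5187 Y26.5387 F3468
G1 X70.2867 Y33.2118 F3468
G1 X58.9860 Y41.2590 F3468
G1 X49.1291 Y49.6780 F3468
G1 X42.2282 Y57.4668 F3468
G1 X39.7954 Y63.6230 F3468
M5
G0 X0.0000 Y0.0000

Since the viewBox matches the mm dimensions, user units are millimetres directly. The only transform is the Y-flip y_m = 128.2251 − y_svg.

Shape 1 is a line segment drawn with `<polyline>`. Its stroke #ff00ff means cut at S919, F1270. After flipping Y the toolpath is (185.9745,58.1887) → (267.9129,54.3642).

Shape 2 is a regular polygon drawn with `<path>`. Its stroke #ff00ff means cut at S919, F1270. After flipping Y the toolpath is (231.7085,32.6882) → (207.1298,53.3555) → (237.3176,64.3076) → (231.7085,32.6882), returning to the start.

Shape 3 is a line segment drawn with `<line>`. Its stroke #008000 means engrave at S436, F3468. After flipping Y the toolpath is (212.3503,98.2624) → (275.6507,16.8664).

Shape 4 is a cubic bezier drawn with `<path>`. Its stroke #008000 means engrave at S436, F3468. After flipping Y the toolpath is (99.6812,24.7856) → (97.7283,21.3234) → (91.1700,22.2418) → (81.5187,26.5387) → (70.2867,33.2118) → (58.9860,41.2590) → (49.1291,49.6780) → (42.2282,57.4668) → (39.7954,63.6230).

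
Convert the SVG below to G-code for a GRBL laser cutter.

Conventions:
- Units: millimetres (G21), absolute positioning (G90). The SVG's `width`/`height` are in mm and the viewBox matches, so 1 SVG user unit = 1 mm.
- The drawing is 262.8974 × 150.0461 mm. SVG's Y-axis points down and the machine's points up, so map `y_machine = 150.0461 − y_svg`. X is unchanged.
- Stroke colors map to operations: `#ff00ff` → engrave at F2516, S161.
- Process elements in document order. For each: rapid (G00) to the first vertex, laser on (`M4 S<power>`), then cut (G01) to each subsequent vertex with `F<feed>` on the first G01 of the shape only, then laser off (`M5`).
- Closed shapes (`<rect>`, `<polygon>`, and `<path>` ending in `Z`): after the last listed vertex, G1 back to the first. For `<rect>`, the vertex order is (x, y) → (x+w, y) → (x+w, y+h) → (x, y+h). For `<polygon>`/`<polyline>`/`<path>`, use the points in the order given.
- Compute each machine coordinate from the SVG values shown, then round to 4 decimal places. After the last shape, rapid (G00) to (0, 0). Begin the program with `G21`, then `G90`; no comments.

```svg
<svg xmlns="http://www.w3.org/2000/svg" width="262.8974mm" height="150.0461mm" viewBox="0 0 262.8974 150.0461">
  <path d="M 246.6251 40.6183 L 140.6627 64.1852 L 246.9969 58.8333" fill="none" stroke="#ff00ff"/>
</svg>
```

1 u = 1 mm; y_m = 150.0461 − y.

[1] `<path>` open polyline, #ff00ff→engrave S161 F2516: (246.6251,109.4278) → (140.6627,85.8609) → (246.9969,91.2128)

G21
G90
G00 X246.6251 Y109.4278
M4 S161
G01 X140.6627 Y85.8609 F2516
G01 X246.9969 Y91.2128
M5
G00 X0.0000 Y0.0000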